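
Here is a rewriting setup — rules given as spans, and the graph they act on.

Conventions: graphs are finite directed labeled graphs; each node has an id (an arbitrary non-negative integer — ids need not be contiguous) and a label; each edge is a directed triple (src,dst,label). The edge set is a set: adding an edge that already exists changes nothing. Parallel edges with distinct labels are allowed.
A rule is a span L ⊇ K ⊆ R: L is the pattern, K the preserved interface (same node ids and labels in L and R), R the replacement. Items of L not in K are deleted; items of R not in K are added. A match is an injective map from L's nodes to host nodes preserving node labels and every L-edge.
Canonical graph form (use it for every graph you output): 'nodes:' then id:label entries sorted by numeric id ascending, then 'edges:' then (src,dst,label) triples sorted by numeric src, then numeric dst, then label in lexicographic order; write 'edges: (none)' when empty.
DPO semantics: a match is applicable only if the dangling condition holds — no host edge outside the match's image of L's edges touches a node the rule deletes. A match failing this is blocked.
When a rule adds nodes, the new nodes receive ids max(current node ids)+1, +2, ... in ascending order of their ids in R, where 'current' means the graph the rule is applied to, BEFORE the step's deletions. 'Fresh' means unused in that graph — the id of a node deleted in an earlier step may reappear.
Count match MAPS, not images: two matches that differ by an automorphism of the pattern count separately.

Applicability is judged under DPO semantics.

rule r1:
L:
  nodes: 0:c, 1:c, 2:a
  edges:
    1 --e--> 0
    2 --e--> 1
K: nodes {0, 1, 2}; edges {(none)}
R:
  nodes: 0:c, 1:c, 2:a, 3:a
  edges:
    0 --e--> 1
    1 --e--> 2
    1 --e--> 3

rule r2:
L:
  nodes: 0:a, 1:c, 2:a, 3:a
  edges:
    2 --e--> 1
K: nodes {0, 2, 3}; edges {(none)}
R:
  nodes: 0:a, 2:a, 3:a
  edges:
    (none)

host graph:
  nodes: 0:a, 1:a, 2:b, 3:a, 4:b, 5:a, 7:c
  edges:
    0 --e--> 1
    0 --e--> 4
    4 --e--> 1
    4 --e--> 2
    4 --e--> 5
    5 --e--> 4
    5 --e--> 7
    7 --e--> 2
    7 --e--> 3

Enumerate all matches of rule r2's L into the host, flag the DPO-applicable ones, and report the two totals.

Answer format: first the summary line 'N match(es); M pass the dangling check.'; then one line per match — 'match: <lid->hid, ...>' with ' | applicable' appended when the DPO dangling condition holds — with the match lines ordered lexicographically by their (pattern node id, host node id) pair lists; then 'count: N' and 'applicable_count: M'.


6 match(es); 0 pass the dangling check.
match: 0->0, 1->7, 2->5, 3->1
match: 0->0, 1->7, 2->5, 3->3
match: 0->1, 1->7, 2->5, 3->0
match: 0->1, 1->7, 2->5, 3->3
match: 0->3, 1->7, 2->5, 3->0
match: 0->3, 1->7, 2->5, 3->1
count: 6
applicable_count: 0


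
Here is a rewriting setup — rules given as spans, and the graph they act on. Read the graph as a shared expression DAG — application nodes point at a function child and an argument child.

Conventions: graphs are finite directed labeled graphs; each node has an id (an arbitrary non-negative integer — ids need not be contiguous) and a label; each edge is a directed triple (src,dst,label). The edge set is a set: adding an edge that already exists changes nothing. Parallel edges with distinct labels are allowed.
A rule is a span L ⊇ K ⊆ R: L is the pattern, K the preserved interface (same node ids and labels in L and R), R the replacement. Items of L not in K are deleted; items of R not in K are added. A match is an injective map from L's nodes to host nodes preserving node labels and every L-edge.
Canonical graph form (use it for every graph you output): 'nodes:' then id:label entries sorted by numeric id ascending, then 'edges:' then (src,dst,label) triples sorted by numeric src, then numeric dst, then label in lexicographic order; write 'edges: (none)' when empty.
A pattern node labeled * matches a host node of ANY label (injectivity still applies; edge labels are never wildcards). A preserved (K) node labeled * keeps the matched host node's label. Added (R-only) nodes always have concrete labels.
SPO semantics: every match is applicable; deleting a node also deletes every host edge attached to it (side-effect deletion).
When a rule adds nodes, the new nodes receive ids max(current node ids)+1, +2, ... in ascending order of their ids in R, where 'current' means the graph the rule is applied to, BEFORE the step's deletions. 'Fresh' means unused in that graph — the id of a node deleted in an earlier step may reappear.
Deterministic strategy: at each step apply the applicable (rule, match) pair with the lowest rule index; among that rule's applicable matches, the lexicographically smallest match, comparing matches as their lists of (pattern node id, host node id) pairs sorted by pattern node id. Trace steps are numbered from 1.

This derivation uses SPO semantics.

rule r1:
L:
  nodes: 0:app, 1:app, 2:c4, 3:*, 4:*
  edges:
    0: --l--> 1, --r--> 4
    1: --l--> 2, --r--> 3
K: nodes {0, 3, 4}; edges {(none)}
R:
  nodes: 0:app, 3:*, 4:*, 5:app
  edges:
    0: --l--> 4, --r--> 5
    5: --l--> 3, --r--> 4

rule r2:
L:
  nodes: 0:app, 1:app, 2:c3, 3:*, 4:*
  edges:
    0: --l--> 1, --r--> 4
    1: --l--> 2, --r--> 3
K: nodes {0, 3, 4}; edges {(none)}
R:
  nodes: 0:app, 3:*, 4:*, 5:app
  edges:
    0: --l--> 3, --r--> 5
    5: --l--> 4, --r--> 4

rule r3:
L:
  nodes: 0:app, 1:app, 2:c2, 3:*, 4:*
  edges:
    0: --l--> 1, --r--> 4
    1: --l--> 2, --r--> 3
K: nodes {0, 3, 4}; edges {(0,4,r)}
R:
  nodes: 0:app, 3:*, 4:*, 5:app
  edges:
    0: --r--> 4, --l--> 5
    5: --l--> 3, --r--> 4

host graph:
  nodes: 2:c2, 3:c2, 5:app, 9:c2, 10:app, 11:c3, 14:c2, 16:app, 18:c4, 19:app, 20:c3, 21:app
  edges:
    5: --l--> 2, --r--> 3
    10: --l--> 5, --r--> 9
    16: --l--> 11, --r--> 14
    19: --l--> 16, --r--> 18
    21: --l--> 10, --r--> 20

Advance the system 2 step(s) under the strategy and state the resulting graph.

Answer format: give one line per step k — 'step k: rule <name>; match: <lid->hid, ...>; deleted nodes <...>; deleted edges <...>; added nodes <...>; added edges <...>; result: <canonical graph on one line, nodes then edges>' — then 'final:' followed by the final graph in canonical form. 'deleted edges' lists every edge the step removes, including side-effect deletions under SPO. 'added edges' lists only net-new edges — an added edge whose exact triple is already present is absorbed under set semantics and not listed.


step 1: rule r2; match: 0->19, 1->16, 2->11, 3->14, 4->18; deleted nodes 11, 16; deleted edges (16,11,l); (16,14,r); (19,16,l); (19,18,r); added nodes 22; added edges (19,14,l); (19,22,r); (22,18,l); (22,18,r); result: nodes: 2:c2, 3:c2, 5:app, 9:c2, 10:app, 14:c2, 18:c4, 19:app, 20:c3, 21:app, 22:app edges: (5,2,l); (5,3,r); (10,5,l); (10,9,r); (19,14,l); (19,22,r); (21,10,l); (21,20,r); (22,18,l); (22,18,r)
step 2: rule r3; match: 0->10, 1->5, 2->2, 3->3, 4->9; deleted nodes 2, 5; deleted edges (5,2,l); (5,3,r); (10,5,l); added nodes 23; added edges (10,23,l); (23,3,l); (23,9,r); result: nodes: 3:c2, 9:c2, 10:app, 14:c2, 18:c4, 19:app, 20:c3, 21:app, 22:app, 23:app edges: (10,9,r); (10,23,l); (19,14,l); (19,22,r); (21,10,l); (21,20,r); (22,18,l); (22,18,r); (23,3,l); (23,9,r)
final:
nodes: 3:c2, 9:c2, 10:app, 14:c2, 18:c4, 19:app, 20:c3, 21:app, 22:app, 23:app
edges: (10,9,r); (10,23,l); (19,14,l); (19,22,r); (21,10,l); (21,20,r); (22,18,l); (22,18,r); (23,3,l); (23,9,r)


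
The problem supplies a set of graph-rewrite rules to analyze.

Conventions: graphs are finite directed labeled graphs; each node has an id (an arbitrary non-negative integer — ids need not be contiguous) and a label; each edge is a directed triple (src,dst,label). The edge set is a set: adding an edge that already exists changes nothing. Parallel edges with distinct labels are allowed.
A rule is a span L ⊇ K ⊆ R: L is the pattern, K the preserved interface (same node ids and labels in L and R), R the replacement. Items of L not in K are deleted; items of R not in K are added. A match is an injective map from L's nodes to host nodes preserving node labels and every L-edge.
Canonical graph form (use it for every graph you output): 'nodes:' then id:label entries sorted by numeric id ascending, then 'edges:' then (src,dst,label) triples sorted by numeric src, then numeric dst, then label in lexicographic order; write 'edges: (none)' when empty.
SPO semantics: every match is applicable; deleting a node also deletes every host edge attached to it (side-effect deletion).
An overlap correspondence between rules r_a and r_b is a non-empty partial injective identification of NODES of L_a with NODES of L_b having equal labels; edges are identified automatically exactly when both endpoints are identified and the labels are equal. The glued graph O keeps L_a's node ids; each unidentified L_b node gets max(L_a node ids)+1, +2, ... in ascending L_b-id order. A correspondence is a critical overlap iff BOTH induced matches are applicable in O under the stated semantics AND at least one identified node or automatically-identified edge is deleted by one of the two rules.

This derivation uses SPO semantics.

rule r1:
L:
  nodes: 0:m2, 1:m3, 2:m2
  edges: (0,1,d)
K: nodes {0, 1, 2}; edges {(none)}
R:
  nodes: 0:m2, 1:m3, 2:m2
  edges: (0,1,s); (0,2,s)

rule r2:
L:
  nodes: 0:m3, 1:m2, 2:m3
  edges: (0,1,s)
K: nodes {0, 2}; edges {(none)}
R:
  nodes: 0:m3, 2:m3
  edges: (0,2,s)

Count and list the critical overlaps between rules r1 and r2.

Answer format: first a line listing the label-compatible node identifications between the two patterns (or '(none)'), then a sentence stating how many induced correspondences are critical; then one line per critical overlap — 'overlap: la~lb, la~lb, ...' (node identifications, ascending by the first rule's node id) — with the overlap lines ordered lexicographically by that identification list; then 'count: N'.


label-compatible node identifications between L(r1) and L(r2): 0~1, 1~0, 1~2, 2~1
6 of the induced correspondences are critical overlaps of r1 and r2.
overlap: 0~1
overlap: 0~1, 1~0
overlap: 0~1, 1~2
overlap: 1~0, 2~1
overlap: 1~2, 2~1
overlap: 2~1
count: 6


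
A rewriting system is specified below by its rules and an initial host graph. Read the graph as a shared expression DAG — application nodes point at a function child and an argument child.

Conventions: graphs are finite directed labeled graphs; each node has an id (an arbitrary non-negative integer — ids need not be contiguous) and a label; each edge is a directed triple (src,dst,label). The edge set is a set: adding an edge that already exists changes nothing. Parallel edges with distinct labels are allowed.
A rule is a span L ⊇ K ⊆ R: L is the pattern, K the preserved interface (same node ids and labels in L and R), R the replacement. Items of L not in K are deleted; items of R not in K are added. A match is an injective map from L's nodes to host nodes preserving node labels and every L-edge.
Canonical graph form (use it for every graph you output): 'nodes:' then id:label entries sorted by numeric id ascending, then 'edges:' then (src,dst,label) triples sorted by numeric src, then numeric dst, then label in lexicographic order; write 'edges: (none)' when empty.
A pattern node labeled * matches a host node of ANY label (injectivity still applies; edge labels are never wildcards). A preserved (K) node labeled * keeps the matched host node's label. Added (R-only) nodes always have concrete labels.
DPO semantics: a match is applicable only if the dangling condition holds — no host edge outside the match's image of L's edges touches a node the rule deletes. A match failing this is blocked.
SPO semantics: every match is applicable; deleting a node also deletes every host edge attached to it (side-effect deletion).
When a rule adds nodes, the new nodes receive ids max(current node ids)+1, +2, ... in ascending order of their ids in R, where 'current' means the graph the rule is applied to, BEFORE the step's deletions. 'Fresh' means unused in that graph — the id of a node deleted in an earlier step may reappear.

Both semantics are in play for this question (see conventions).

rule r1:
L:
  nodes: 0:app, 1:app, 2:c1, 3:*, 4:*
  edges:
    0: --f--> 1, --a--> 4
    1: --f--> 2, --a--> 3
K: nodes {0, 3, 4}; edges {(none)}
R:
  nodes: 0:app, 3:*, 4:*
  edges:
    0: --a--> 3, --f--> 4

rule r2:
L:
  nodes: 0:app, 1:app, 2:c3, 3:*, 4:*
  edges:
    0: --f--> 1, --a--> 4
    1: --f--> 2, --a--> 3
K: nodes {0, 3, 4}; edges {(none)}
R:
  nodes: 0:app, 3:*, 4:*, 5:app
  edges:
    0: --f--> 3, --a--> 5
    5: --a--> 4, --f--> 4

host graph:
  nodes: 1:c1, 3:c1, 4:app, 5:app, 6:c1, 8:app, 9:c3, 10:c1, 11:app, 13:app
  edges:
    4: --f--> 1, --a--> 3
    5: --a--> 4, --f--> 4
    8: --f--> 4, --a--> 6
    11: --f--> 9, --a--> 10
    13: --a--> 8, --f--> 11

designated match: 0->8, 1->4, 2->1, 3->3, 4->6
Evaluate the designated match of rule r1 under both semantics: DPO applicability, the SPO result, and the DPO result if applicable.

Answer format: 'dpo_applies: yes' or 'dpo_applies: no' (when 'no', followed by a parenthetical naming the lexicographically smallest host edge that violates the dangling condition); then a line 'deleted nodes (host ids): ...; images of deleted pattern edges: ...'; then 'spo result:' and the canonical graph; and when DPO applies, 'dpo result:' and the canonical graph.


dpo_applies: no
(the rule deletes node 4, which keeps host edge (5,4,a) outside the match image — the dangling condition fails, DPO blocks; SPO proceeds and side-deletes such edges)
deleted nodes (host ids): 1, 4; images of deleted pattern edges: (4,1,f); (4,3,a); (8,4,f); (8,6,a)
spo result:
nodes: 3:c1, 5:app, 6:c1, 8:app, 9:c3, 10:c1, 11:app, 13:app
edges: (8,3,a); (8,6,f); (11,9,f); (11,10,a); (13,8,a); (13,11,f)


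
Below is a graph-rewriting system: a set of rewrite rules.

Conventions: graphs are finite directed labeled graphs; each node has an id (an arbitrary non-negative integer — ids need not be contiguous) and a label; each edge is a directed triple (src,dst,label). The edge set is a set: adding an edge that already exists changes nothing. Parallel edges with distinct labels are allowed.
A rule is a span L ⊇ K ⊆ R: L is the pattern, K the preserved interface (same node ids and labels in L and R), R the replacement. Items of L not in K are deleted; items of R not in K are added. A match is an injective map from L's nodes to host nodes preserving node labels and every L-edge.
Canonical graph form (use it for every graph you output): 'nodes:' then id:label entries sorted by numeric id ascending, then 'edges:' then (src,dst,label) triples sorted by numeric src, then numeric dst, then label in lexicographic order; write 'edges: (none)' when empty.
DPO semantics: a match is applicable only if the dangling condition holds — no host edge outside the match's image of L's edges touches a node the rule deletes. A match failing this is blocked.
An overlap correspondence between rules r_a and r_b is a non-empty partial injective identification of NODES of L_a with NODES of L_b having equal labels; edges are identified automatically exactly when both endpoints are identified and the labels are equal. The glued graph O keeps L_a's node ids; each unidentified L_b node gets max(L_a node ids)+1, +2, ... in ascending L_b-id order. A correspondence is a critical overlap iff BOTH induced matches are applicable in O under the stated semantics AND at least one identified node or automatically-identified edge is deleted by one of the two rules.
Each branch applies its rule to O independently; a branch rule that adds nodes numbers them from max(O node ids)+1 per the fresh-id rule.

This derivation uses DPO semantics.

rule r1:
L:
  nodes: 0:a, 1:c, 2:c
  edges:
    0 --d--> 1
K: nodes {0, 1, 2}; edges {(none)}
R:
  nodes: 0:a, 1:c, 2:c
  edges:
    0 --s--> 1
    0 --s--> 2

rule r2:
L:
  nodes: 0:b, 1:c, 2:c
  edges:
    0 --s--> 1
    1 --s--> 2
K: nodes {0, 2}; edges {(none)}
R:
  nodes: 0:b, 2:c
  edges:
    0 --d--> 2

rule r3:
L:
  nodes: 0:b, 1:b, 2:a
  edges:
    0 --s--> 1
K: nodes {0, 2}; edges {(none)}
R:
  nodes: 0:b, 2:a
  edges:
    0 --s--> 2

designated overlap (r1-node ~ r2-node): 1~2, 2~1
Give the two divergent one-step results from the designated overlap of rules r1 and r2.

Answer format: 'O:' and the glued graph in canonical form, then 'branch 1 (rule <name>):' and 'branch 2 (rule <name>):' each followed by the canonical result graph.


O:
nodes: 0:a, 1:c, 2:c, 3:b
edges: (0,1,d); (2,1,s); (3,2,s)
branch 1 (rule r1):
nodes: 0:a, 1:c, 2:c, 3:b
edges: (0,1,s); (0,2,s); (2,1,s); (3,2,s)
branch 2 (rule r2):
nodes: 0:a, 1:c, 3:b
edges: (0,1,d); (3,1,d)


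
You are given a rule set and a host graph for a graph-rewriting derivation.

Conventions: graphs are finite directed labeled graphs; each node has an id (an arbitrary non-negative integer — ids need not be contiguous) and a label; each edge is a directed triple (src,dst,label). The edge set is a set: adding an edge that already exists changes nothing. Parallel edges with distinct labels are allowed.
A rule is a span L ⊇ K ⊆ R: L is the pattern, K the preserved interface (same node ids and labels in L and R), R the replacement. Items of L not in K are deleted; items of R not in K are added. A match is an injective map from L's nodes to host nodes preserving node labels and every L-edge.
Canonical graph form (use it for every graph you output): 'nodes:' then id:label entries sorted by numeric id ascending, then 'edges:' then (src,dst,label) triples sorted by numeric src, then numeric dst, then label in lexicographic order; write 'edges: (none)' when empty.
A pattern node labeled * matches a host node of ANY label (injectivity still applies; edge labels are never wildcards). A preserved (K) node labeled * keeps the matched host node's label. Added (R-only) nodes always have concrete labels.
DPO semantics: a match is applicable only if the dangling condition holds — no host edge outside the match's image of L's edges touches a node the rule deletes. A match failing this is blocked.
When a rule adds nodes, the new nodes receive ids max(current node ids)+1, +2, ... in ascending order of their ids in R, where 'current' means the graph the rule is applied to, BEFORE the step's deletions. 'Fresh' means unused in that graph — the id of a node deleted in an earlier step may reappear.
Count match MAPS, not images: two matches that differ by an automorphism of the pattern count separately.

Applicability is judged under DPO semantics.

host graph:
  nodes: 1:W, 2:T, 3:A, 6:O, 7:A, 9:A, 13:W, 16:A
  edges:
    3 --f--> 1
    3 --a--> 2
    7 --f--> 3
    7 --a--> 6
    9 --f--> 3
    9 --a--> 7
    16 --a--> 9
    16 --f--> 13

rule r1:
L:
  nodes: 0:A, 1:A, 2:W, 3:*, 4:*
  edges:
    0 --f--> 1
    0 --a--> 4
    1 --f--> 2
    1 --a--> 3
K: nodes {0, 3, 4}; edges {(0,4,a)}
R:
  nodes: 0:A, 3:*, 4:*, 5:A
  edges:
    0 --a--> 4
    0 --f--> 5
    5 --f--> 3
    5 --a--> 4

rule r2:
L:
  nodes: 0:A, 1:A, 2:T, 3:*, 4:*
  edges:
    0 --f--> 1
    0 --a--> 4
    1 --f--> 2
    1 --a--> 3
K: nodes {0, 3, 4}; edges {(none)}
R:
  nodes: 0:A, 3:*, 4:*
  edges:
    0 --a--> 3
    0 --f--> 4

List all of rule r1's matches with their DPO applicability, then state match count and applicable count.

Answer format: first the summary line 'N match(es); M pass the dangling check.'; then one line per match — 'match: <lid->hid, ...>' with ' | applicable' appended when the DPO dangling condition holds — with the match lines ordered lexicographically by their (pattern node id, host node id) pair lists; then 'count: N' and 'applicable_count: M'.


2 match(es); 0 pass the dangling check.
match: 0->7, 1->3, 2->1, 3->2, 4->6
match: 0->9, 1->3, 2->1, 3->2, 4->7
count: 2
applicable_count: 0


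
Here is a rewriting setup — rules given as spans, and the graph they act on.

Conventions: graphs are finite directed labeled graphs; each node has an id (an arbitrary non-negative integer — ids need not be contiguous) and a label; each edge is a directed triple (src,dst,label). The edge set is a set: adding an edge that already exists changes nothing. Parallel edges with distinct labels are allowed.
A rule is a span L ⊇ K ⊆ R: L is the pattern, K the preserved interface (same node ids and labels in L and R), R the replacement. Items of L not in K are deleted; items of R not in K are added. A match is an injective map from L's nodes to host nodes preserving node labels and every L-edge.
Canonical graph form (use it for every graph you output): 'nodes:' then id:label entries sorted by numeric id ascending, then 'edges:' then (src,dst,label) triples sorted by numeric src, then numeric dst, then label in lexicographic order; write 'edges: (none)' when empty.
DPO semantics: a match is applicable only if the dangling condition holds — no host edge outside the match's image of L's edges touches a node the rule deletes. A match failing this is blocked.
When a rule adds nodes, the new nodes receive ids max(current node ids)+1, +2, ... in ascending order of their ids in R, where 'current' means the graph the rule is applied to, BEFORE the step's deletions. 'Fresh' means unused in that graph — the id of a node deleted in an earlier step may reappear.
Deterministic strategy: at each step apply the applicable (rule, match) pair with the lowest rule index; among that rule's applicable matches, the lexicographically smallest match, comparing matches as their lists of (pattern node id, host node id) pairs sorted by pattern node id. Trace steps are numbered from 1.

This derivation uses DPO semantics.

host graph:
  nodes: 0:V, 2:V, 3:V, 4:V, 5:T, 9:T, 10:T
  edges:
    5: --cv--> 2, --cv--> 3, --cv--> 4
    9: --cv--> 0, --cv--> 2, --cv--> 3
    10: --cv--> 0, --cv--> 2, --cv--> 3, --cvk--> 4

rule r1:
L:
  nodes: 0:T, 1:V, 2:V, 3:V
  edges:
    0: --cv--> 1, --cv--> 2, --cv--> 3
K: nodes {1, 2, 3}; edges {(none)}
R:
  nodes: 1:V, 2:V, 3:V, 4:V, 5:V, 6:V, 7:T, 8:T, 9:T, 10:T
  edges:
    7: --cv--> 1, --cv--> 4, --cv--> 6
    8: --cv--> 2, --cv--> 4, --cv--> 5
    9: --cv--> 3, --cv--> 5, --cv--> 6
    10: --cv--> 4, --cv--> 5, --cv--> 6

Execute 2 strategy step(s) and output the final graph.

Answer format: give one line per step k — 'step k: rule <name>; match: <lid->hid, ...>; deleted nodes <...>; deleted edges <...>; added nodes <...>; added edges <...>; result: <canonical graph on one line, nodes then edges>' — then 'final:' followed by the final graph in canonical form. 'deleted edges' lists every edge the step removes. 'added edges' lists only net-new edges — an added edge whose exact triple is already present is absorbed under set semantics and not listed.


step 1: rule r1; match: 0->5, 1->2, 2->3, 3->4; deleted nodes 5; deleted edges (5,2,cv); (5,3,cv); (5,4,cv); added nodes 11, 12, 13, 14, 15, 16, 17; added edges (14,2,cv); (14,11,cv); (14,13,cv); (15,3,cv); (15,11,cv); (15,12,cv); (16,4,cv); (16,12,cv); (16,13,cv); (17,11,cv); (17,12,cv); (17,13,cv); result: nodes: 0:V, 2:V, 3:V, 4:V, 9:T, 10:T, 11:V, 12:V, 13:V, 14:T, 15:T, 16:T, 17:T edges: (9,0,cv); (9,2,cv); (9,3,cv); (10,0,cv); (10,2,cv); (10,3,cv); (10,4,cvk); (14,2,cv); (14,11,cv); (14,13,cv); (15,3,cv); (15,11,cv); (15,12,cv); (16,4,cv); (16,12,cv); (16,13,cv); (17,11,cv); (17,12,cv); (17,13,cv)
step 2: rule r1; match: 0->9, 1->0, 2->2, 3->3; deleted nodes 9; deleted edges (9,0,cv); (9,2,cv); (9,3,cv); added nodes 18, 19, 20, 21, 22, 23, 24; added edges (21,0,cv); (21,18,cv); (21,20,cv); (22,2,cv); (22,18,cv); (22,19,cv); (23,3,cv); (23,19,cv); (23,20,cv); (24,18,cv); (24,19,cv); (24,20,cv); result: nodes: 0:V, 2:V, 3:V, 4:V, 10:T, 11:V, 12:V, 13:V, 14:T, 15:T, 16:T, 17:T, 18:V, 19:V, 20:V, 21:T, 22:T, 23:T, 24:T edges: (10,0,cv); (10,2,cv); (10,3,cv); (10,4,cvk); (14,2,cv); (14,11,cv); (14,13,cv); (15,3,cv); (15,11,cv); (15,12,cv); (16,4,cv); (16,12,cv); (16,13,cv); (17,11,cv); (17,12,cv); (17,13,cv); (21,0,cv); (21,18,cv); (21,20,cv); (22,2,cv); (22,18,cv); (22,19,cv); (23,3,cv); (23,19,cv); (23,20,cv); (24,18,cv); (24,19,cv); (24,20,cv)
final:
nodes: 0:V, 2:V, 3:V, 4:V, 10:T, 11:V, 12:V, 13:V, 14:T, 15:T, 16:T, 17:T, 18:V, 19:V, 20:V, 21:T, 22:T, 23:T, 24:T
edges: (10,0,cv); (10,2,cv); (10,3,cv); (10,4,cvk); (14,2,cv); (14,11,cv); (14,13,cv); (15,3,cv); (15,11,cv); (15,12,cv); (16,4,cv); (16,12,cv); (16,13,cv); (17,11,cv); (17,12,cv); (17,13,cv); (21,0,cv); (21,18,cv); (21,20,cv); (22,2,cv); (22,18,cv); (22,19,cv); (23,3,cv); (23,19,cv); (23,20,cv); (24,18,cv); (24,19,cv); (24,20,cv)


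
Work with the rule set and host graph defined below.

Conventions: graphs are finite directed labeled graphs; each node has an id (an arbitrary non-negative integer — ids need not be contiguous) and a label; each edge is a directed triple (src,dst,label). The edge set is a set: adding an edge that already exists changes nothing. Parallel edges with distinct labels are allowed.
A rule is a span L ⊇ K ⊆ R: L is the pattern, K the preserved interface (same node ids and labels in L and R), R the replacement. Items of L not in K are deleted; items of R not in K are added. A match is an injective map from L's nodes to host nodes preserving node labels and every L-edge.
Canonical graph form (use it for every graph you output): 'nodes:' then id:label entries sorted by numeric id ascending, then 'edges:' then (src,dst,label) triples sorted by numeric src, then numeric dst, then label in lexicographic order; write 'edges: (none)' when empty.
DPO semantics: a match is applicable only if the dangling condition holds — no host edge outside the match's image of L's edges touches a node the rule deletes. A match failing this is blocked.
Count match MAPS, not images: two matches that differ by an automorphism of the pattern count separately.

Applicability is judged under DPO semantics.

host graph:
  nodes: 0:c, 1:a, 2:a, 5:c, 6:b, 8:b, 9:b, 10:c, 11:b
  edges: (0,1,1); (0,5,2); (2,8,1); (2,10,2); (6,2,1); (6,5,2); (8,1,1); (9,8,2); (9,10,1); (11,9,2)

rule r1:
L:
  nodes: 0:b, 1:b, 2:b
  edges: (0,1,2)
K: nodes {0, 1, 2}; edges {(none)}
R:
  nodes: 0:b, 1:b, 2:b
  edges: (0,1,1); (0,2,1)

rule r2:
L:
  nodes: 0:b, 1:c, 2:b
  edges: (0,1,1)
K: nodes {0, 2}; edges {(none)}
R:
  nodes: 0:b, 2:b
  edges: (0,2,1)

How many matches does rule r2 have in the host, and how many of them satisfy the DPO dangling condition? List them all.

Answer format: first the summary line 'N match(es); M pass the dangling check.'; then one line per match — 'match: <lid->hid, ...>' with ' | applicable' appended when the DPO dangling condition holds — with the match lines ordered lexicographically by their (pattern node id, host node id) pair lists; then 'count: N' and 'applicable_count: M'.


3 match(es); 0 pass the dangling check.
match: 0->9, 1->10, 2->6
match: 0->9, 1->10, 2->8
match: 0->9, 1->10, 2->11
count: 3
applicable_count: 0


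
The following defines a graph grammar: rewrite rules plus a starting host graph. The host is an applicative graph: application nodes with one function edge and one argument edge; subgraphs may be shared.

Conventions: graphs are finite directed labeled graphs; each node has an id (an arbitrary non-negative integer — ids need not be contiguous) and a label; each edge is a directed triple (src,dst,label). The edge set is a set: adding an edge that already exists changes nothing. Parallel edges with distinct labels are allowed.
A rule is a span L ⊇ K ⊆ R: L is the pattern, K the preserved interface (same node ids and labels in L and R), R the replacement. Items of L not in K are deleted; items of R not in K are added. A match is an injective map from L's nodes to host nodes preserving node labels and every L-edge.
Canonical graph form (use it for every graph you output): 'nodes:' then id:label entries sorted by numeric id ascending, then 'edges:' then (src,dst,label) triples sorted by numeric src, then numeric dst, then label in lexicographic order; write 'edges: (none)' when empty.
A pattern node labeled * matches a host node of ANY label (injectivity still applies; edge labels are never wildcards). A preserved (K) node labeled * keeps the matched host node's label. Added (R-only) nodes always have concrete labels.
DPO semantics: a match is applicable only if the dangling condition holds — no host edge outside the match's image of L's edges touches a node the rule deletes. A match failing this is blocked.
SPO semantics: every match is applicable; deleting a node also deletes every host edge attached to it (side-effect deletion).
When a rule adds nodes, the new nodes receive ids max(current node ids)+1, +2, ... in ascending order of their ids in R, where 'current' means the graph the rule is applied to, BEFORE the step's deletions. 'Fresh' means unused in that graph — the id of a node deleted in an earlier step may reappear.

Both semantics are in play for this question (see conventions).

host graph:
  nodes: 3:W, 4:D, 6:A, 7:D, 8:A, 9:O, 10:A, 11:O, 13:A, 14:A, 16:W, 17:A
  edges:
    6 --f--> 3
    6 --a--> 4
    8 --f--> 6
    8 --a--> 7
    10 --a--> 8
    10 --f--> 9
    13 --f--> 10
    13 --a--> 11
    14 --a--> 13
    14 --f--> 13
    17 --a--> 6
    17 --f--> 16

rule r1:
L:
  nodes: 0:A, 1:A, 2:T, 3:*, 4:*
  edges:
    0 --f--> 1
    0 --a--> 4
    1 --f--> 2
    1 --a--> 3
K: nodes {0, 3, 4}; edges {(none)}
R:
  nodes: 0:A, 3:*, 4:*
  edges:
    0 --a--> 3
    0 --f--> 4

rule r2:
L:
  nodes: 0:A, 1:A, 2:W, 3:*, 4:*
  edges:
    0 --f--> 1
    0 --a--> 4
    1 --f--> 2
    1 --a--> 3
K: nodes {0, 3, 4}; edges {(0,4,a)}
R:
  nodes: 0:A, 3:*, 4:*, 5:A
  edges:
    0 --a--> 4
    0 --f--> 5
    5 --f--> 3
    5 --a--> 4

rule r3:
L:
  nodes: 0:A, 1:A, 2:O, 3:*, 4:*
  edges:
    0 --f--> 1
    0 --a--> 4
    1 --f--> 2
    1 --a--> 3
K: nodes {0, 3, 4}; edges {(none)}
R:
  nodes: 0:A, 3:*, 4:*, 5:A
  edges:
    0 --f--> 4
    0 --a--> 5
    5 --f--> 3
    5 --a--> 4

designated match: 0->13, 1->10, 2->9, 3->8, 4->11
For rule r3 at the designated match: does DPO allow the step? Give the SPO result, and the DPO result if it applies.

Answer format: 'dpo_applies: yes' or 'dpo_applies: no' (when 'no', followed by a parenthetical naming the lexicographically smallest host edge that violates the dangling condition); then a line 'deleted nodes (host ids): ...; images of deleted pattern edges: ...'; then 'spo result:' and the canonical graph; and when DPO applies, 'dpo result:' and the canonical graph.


dpo_applies: yes
deleted nodes (host ids): 9, 10; images of deleted pattern edges: (10,8,a); (10,9,f); (13,10,f); (13,11,a)
spo result:
nodes: 3:W, 4:D, 6:A, 7:D, 8:A, 11:O, 13:A, 14:A, 16:W, 17:A, 18:A
edges: (6,3,f); (6,4,a); (8,6,f); (8,7,a); (13,11,f); (13,18,a); (14,13,a); (14,13,f); (17,6,a); (17,16,f); (18,8,f); (18,11,a)
dpo result:
nodes: 3:W, 4:D, 6:A, 7:D, 8:A, 11:O, 13:A, 14:A, 16:W, 17:A, 18:A
edges: (6,3,f); (6,4,a); (8,6,f); (8,7,a); (13,11,f); (13,18,a); (14,13,a); (14,13,f); (17,6,a); (17,16,f); (18,8,f); (18,11,a)


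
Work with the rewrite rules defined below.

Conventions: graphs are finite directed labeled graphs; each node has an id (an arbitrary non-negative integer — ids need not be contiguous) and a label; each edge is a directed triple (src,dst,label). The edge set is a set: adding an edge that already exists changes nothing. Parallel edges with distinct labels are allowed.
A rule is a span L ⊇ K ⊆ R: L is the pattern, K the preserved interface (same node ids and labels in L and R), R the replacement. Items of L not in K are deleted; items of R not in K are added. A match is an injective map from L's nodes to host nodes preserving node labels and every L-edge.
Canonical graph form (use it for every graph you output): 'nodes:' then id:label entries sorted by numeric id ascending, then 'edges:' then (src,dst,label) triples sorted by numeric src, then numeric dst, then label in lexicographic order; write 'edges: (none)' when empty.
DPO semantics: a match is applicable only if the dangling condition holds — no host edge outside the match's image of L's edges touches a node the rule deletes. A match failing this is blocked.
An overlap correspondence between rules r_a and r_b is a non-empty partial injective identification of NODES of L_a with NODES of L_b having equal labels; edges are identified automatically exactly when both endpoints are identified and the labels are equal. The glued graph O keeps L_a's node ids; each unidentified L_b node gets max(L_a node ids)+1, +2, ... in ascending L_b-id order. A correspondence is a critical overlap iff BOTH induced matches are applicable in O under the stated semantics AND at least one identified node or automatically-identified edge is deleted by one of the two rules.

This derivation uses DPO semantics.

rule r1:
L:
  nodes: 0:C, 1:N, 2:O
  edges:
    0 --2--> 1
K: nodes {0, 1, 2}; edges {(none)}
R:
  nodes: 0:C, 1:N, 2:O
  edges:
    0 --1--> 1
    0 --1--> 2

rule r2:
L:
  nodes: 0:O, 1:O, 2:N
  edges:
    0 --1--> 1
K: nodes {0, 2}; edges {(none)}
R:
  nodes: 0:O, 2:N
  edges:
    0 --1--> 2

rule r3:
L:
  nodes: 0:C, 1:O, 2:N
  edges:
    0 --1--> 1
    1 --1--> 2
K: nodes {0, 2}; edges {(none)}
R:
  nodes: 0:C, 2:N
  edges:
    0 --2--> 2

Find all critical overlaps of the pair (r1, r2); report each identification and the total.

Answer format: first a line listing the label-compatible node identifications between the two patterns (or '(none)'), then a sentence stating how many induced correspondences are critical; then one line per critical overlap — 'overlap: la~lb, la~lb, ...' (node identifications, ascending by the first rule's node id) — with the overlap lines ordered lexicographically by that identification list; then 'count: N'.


label-compatible node identifications between L(r1) and L(r2): 1~2, 2~0, 2~1
2 of the induced correspondences are critical overlaps of r1 and r2.
overlap: 1~2, 2~1
overlap: 2~1
count: 2


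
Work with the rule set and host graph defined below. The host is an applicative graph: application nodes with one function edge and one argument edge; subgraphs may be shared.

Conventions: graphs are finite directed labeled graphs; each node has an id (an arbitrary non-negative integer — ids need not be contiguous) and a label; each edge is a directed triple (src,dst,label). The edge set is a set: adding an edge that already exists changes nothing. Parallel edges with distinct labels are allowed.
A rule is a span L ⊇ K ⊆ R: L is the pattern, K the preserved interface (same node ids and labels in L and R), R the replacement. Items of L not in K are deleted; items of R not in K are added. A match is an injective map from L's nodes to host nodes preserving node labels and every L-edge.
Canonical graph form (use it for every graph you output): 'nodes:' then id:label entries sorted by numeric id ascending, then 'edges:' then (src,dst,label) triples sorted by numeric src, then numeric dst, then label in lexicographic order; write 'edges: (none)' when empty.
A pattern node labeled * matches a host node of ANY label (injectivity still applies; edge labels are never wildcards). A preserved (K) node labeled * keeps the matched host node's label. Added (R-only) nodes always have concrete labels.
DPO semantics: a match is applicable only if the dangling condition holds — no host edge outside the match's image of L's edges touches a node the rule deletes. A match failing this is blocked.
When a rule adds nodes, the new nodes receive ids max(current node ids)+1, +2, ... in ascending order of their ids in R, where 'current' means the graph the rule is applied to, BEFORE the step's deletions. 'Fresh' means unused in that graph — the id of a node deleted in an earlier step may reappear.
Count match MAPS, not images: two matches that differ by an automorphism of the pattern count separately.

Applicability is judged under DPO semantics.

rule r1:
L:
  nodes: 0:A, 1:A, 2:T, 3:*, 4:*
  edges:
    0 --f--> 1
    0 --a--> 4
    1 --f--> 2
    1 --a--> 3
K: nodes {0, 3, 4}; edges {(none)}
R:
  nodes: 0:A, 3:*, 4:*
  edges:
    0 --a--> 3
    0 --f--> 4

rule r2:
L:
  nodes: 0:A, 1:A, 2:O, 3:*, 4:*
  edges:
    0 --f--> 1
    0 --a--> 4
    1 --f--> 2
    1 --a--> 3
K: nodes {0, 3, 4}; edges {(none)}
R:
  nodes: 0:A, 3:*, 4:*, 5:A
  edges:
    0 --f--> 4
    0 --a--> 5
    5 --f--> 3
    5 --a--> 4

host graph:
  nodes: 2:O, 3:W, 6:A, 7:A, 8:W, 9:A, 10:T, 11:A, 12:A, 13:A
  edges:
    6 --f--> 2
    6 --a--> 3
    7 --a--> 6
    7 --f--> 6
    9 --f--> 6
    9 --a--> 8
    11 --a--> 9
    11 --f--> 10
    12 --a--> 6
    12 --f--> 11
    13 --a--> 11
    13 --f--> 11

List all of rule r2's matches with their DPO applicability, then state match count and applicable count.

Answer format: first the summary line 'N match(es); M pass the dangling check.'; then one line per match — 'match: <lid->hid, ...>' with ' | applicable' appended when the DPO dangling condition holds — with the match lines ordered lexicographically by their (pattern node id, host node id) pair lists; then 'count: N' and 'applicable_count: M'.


1 match(es); 0 pass the dangling check.
match: 0->9, 1->6, 2->2, 3->3, 4->8
count: 1
applicable_count: 0


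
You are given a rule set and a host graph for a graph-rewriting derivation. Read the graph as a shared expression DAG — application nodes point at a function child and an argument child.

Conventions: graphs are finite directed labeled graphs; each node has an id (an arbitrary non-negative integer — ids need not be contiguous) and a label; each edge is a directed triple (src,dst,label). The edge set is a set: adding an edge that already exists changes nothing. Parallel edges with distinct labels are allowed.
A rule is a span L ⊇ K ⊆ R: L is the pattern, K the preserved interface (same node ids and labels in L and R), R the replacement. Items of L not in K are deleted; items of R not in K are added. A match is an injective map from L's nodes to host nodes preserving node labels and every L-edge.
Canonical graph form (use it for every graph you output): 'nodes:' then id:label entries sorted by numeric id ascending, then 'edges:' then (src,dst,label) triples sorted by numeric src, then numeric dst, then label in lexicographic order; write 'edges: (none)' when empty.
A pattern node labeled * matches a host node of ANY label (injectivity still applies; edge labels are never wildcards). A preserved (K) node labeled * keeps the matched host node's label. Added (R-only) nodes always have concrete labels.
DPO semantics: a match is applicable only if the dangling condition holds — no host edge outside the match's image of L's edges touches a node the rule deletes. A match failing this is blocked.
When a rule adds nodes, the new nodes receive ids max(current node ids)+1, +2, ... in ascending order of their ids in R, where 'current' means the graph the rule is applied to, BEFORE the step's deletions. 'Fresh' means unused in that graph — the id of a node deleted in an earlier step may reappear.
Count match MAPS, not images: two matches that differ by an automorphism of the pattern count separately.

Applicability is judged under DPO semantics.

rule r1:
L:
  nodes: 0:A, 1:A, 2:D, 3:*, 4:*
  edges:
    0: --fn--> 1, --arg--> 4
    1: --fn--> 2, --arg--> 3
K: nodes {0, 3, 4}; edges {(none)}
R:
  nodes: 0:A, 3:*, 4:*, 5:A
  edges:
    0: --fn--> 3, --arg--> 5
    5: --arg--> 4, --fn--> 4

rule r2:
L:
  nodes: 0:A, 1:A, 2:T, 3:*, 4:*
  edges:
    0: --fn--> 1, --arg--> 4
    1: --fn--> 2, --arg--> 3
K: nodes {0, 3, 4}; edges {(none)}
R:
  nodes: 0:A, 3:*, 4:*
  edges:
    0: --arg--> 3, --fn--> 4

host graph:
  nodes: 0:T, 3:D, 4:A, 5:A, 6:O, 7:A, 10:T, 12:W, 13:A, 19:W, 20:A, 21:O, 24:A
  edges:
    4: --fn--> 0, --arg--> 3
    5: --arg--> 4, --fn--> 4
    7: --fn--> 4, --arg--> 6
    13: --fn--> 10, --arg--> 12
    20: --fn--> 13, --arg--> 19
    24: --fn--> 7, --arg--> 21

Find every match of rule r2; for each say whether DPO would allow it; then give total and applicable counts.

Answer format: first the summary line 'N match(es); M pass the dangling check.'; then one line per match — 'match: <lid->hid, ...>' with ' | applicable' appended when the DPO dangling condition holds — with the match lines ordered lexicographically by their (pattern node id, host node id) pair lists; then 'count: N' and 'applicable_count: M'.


2 match(es); 1 pass the dangling check.
match: 0->7, 1->4, 2->0, 3->3, 4->6
match: 0->20, 1->13, 2->10, 3->12, 4->19 | applicable
count: 2
applicable_count: 1
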